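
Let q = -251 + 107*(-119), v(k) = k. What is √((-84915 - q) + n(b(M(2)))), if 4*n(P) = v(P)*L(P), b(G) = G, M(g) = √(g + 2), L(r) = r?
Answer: I*√71930 ≈ 268.2*I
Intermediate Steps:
M(g) = √(2 + g)
q = -12984 (q = -251 - 12733 = -12984)
n(P) = P²/4 (n(P) = (P*P)/4 = P²/4)
√((-84915 - q) + n(b(M(2)))) = √((-84915 - 1*(-12984)) + (√(2 + 2))²/4) = √((-84915 + 12984) + (√4)²/4) = √(-71931 + (¼)*2²) = √(-71931 + (¼)*4) = √(-71931 + 1) = √(-71930) = I*√71930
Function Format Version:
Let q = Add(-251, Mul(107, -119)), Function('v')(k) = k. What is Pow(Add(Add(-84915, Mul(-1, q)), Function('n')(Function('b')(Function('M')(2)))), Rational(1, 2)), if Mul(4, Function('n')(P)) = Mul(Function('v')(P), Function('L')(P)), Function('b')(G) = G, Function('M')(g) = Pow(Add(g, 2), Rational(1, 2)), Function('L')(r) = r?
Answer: Mul(I, Pow(71930, Rational(1, 2))) ≈ Mul(268.20, I)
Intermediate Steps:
Function('M')(g) = Pow(Add(2, g), Rational(1, 2))
q = -12984 (q = Add(-251, -12733) = -12984)
Function('n')(P) = Mul(Rational(1, 4), Pow(P, 2)) (Function('n')(P) = Mul(Rational(1, 4), Mul(P, P)) = Mul(Rational(1, 4), Pow(P, 2)))
Pow(Add(Add(-84915, Mul(-1, q)), Function('n')(Function('b')(Function('M')(2)))), Rational(1, 2)) = Pow(Add(Add(-84915, Mul(-1, -12984)), Mul(Rational(1, 4), Pow(Pow(Add(2, 2), Rational(1, 2)), 2))), Rational(1, 2)) = Pow(Add(Add(-84915, 12984), Mul(Rational(1, 4), Pow(Pow(4, Rational(1, 2)), 2))), Rational(1, 2)) = Pow(Add(-71931, Mul(Rational(1, 4), Pow(2, 2))), Rational(1, 2)) = Pow(Add(-71931, Mul(Rational(1, 4), 4)), Rational(1, 2)) = Pow(Add(-71931, 1), Rational(1, 2)) = Pow(-71930, Rational(1, 2)) = Mul(I, Pow(71930, Rational(1, 2)))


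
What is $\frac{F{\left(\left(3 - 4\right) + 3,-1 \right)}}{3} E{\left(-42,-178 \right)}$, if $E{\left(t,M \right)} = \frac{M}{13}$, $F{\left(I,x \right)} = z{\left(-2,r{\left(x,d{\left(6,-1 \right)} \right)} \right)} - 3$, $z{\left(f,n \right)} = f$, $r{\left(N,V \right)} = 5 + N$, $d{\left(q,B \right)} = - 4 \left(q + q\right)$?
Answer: $\frac{890}{39} \approx 22.821$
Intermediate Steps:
$d{\left(q,B \right)} = - 8 q$ ($d{\left(q,B \right)} = - 4 \cdot 2 q = - 8 q$)
$F{\left(I,x \right)} = -5$ ($F{\left(I,x \right)} = -2 - 3 = -5$)
$E{\left(t,M \right)} = \frac{M}{13}$ ($E{\left(t,M \right)} = M \frac{1}{13} = \frac{M}{13}$)
$\frac{F{\left(\left(3 - 4\right) + 3,-1 \right)}}{3} E{\left(-42,-178 \right)} = - \frac{5}{3} \cdot \frac{1}{13} \left(-178\right) = \left(-5\right) \frac{1}{3} \left(- \frac{178}{13}\right) = \left(- \frac{5}{3}\right) \left(- \frac{178}{13}\right) = \frac{890}{39}$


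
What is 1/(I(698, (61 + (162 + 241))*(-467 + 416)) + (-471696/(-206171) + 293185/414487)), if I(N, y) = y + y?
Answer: -85455199277/4044167713277269 ≈ -2.1130e-5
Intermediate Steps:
I(N, y) = 2*y
1/(I(698, (61 + (162 + 241))*(-467 + 416)) + (-471696/(-206171) + 293185/414487)) = 1/(2*((61 + (162 + 241))*(-467 + 416)) + (-471696/(-206171) + 293185/414487)) = 1/(2*((61 + 403)*(-51)) + (-471696*(-1/206171) + 293185*(1/414487))) = 1/(2*(464*(-51)) + (471696/206171 + 293185/414487)) = 1/(2*(-23664) + 255958104587/85455199277) = 1/(-47328 + 255958104587/85455199277) = 1/(-4044167713277269/85455199277) = -85455199277/4044167713277269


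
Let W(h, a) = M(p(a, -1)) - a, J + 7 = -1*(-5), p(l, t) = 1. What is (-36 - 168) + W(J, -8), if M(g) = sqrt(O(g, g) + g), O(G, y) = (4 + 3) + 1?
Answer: -193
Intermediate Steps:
O(G, y) = 8 (O(G, y) = 7 + 1 = 8)
J = -2 (J = -7 - 1*(-5) = -7 + 5 = -2)
M(g) = sqrt(8 + g)
W(h, a) = 3 - a (W(h, a) = sqrt(8 + 1) - a = sqrt(9) - a = 3 - a)
(-36 - 168) + W(J, -8) = (-36 - 168) + (3 - 1*(-8)) = -204 + (3 + 8) = -204 + 11 = -193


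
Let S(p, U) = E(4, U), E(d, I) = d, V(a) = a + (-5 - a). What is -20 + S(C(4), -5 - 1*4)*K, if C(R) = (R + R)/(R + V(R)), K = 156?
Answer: 604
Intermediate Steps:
V(a) = -5
C(R) = 2*R/(-5 + R) (C(R) = (R + R)/(R - 5) = (2*R)/(-5 + R) = 2*R/(-5 + R))
S(p, U) = 4
-20 + S(C(4), -5 - 1*4)*K = -20 + 4*156 = -20 + 624 = 604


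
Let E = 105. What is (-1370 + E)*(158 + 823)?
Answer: -1240965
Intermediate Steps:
(-1370 + E)*(158 + 823) = (-1370 + 105)*(158 + 823) = -1265*981 = -1240965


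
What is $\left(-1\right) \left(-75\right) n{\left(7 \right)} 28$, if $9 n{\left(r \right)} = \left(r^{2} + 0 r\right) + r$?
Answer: $\frac{39200}{3} \approx 13067.0$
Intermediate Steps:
$n{\left(r \right)} = \frac{r}{9} + \frac{r^{2}}{9}$ ($n{\left(r \right)} = \frac{\left(r^{2} + 0 r\right) + r}{9} = \frac{\left(r^{2} + 0\right) + r}{9} = \frac{r^{2} + r}{9} = \frac{r + r^{2}}{9} = \frac{r}{9} + \frac{r^{2}}{9}$)
$\left(-1\right) \left(-75\right) n{\left(7 \right)} 28 = \left(-1\right) \left(-75\right) \frac{1}{9} \cdot 7 \left(1 + 7\right) 28 = 75 \cdot \frac{1}{9} \cdot 7 \cdot 8 \cdot 28 = 75 \cdot \frac{56}{9} \cdot 28 = \frac{1400}{3} \cdot 28 = \frac{39200}{3}$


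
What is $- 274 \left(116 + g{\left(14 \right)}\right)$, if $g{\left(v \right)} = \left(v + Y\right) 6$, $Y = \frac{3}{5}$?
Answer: $- \frac{278932}{5} \approx -55786.0$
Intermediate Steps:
$Y = \frac{3}{5}$ ($Y = 3 \cdot \frac{1}{5} = \frac{3}{5} \approx 0.6$)
$g{\left(v \right)} = \frac{18}{5} + 6 v$ ($g{\left(v \right)} = \left(v + \frac{3}{5}\right) 6 = \left(\frac{3}{5} + v\right) 6 = \frac{18}{5} + 6 v$)
$- 274 \left(116 + g{\left(14 \right)}\right) = - 274 \left(116 + \left(\frac{18}{5} + 6 \cdot 14\right)\right) = - 274 \left(116 + \left(\frac{18}{5} + 84\right)\right) = - 274 \left(116 + \frac{438}{5}\right) = \left(-274\right) \frac{1018}{5} = - \frac{278932}{5}$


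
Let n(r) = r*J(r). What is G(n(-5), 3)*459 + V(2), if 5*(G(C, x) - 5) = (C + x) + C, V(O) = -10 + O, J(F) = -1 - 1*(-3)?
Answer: 3632/5 ≈ 726.40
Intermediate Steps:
J(F) = 2 (J(F) = -1 + 3 = 2)
n(r) = 2*r (n(r) = r*2 = 2*r)
G(C, x) = 5 + x/5 + 2*C/5 (G(C, x) = 5 + ((C + x) + C)/5 = 5 + (x + 2*C)/5 = 5 + (x/5 + 2*C/5) = 5 + x/5 + 2*C/5)
G(n(-5), 3)*459 + V(2) = (5 + (1/5)*3 + 2*(2*(-5))/5)*459 + (-10 + 2) = (5 + 3/5 + (2/5)*(-10))*459 - 8 = (5 + 3/5 - 4)*459 - 8 = (8/5)*459 - 8 = 3672/5 - 8 = 3632/5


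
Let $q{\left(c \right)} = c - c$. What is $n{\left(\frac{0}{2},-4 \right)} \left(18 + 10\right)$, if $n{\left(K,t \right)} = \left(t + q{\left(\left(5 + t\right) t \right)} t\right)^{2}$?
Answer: $448$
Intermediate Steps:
$q{\left(c \right)} = 0$
$n{\left(K,t \right)} = t^{2}$ ($n{\left(K,t \right)} = \left(t + 0 t\right)^{2} = \left(t + 0\right)^{2} = t^{2}$)
$n{\left(\frac{0}{2},-4 \right)} \left(18 + 10\right) = \left(-4\right)^{2} \left(18 + 10\right) = 16 \cdot 28 = 448$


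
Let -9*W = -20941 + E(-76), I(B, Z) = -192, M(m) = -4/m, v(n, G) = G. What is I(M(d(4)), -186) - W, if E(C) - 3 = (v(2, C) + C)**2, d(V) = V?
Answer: 146/3 ≈ 48.667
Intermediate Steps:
E(C) = 3 + 4*C**2 (E(C) = 3 + (C + C)**2 = 3 + (2*C)**2 = 3 + 4*C**2)
W = -722/3 (W = -(-20941 + (3 + 4*(-76)**2))/9 = -(-20941 + (3 + 4*5776))/9 = -(-20941 + (3 + 23104))/9 = -(-20941 + 23107)/9 = -1/9*2166 = -722/3 ≈ -240.67)
I(M(d(4)), -186) - W = -192 - 1*(-722/3) = -192 + 722/3 = 146/3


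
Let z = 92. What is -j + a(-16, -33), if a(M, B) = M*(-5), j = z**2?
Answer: -8384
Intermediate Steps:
j = 8464 (j = 92**2 = 8464)
a(M, B) = -5*M
-j + a(-16, -33) = -1*8464 - 5*(-16) = -8464 + 80 = -8384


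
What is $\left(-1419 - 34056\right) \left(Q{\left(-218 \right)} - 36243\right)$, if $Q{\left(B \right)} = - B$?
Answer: $1277986875$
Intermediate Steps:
$\left(-1419 - 34056\right) \left(Q{\left(-218 \right)} - 36243\right) = \left(-1419 - 34056\right) \left(\left(-1\right) \left(-218\right) - 36243\right) = - 35475 \left(218 - 36243\right) = \left(-35475\right) \left(-36025\right) = 1277986875$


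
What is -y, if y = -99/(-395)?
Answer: -99/395 ≈ -0.25063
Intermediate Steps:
y = 99/395 (y = -99*(-1/395) = 99/395 ≈ 0.25063)
-y = -1*99/395 = -99/395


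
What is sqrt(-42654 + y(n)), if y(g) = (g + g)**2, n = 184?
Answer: sqrt(92770) ≈ 304.58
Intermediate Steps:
y(g) = 4*g**2 (y(g) = (2*g)**2 = 4*g**2)
sqrt(-42654 + y(n)) = sqrt(-42654 + 4*184**2) = sqrt(-42654 + 4*33856) = sqrt(-42654 + 135424) = sqrt(92770)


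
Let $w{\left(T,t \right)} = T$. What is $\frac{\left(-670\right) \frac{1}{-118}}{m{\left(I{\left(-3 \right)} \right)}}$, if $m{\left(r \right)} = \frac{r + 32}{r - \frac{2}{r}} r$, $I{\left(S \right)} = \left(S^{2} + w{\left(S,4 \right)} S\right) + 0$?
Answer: $\frac{10787}{95580} \approx 0.11286$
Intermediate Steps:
$I{\left(S \right)} = 2 S^{2}$ ($I{\left(S \right)} = \left(S^{2} + S S\right) + 0 = \left(S^{2} + S^{2}\right) + 0 = 2 S^{2} + 0 = 2 S^{2}$)
$m{\left(r \right)} = \frac{r \left(32 + r\right)}{r - \frac{2}{r}}$ ($m{\left(r \right)} = \frac{32 + r}{r - \frac{2}{r}} r = \frac{r \left(32 + r\right)}{r - \frac{2}{r}}$)
$\frac{\left(-670\right) \frac{1}{-118}}{m{\left(I{\left(-3 \right)} \right)}} = \frac{\left(-670\right) \frac{1}{-118}}{\left(2 \left(-3\right)^{2}\right)^{2} \frac{1}{-2 + \left(2 \left(-3\right)^{2}\right)^{2}} \left(32 + 2 \left(-3\right)^{2}\right)} = \frac{\left(-670\right) \left(- \frac{1}{118}\right)}{\left(2 \cdot 9\right)^{2} \frac{1}{-2 + \left(2 \cdot 9\right)^{2}} \left(32 + 2 \cdot 9\right)} = \frac{335}{59 \frac{18^{2} \left(32 + 18\right)}{-2 + 18^{2}}} = \frac{335}{59 \cdot 324 \frac{1}{-2 + 324} \cdot 50} = \frac{335}{59 \cdot 324 \cdot \frac{1}{322} \cdot 50} = \frac{335}{59 \cdot \frac{8100}{161}} = \frac{335}{59} \cdot \frac{161}{8100} = \frac{10787}{95580}$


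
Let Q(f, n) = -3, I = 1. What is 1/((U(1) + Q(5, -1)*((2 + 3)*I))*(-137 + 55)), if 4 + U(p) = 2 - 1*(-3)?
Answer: 1/1148 ≈ 0.00087108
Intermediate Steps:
U(p) = 1 (U(p) = -4 + (2 - 1*(-3)) = -4 + (2 + 3) = -4 + 5 = 1)
1/((U(1) + Q(5, -1)*((2 + 3)*I))*(-137 + 55)) = 1/((1 - 3*(2 + 3))*(-137 + 55)) = 1/((1 - 15)*(-82)) = 1/(-14*(-82)) = 1/1148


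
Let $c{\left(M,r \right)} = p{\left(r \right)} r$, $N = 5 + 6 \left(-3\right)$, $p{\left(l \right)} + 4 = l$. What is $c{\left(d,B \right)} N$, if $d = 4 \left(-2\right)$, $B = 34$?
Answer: $-13260$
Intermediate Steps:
$p{\left(l \right)} = -4 + l$
$N = -13$ ($N = 5 - 18 = -13$)
$d = -8$
$c{\left(M,r \right)} = r \left(-4 + r\right)$ ($c{\left(M,r \right)} = \left(-4 + r\right) r = r \left(-4 + r\right)$)
$c{\left(d,B \right)} N = 34 \left(-4 + 34\right) \left(-13\right) = 34 \cdot 30 \left(-13\right) = 1020 \left(-13\right) = -13260$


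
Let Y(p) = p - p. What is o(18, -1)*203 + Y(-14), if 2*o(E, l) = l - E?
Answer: -3857/2 ≈ -1928.5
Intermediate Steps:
o(E, l) = l/2 - E/2 (o(E, l) = (l - E)/2 = l/2 - E/2)
Y(p) = 0
o(18, -1)*203 + Y(-14) = ((½)*(-1) - ½*18)*203 + 0 = (-½ - 9)*203 + 0 = -19/2*203 + 0 = -3857/2 + 0 = -3857/2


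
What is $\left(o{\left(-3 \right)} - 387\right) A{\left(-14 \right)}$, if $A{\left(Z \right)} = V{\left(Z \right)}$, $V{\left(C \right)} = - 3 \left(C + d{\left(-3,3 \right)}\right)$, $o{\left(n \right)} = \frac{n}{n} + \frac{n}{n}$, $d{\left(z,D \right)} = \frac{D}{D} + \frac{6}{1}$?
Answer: $-8085$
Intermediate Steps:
$d{\left(z,D \right)} = 7$ ($d{\left(z,D \right)} = 1 + 6 \cdot 1 = 1 + 6 = 7$)
$o{\left(n \right)} = 2$ ($o{\left(n \right)} = 1 + 1 = 2$)
$V{\left(C \right)} = -21 - 3 C$ ($V{\left(C \right)} = - 3 \left(C + 7\right) = - 3 \left(7 + C\right) = -21 - 3 C$)
$A{\left(Z \right)} = -21 - 3 Z$
$\left(o{\left(-3 \right)} - 387\right) A{\left(-14 \right)} = \left(2 - 387\right) \left(-21 - -42\right) = - 385 \left(-21 + 42\right) = \left(-385\right) 21 = -8085$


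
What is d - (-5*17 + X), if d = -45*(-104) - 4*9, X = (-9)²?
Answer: 4648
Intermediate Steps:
X = 81
d = 4644 (d = 4680 - 36 = 4644)
d - (-5*17 + X) = 4644 - (-5*17 + 81) = 4644 - (-85 + 81) = 4644 - 1*(-4) = 4644 + 4 = 4648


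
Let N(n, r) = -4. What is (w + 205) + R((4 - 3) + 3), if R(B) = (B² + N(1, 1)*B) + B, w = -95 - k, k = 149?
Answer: -35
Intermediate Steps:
w = -244 (w = -95 - 1*149 = -95 - 149 = -244)
R(B) = B² - 3*B (R(B) = (B² - 4*B) + B = B² - 3*B)
(w + 205) + R((4 - 3) + 3) = (-244 + 205) + ((4 - 3) + 3)*(-3 + ((4 - 3) + 3)) = -39 + (1 + 3)*(-3 + (1 + 3)) = -39 + 4*(-3 + 4) = -39 + 4*1 = -39 + 4 = -35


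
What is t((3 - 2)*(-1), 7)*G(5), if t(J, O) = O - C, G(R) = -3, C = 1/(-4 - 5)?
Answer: -64/3 ≈ -21.333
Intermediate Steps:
C = -⅑ (C = 1/(-9) = -⅑ ≈ -0.11111)
t(J, O) = ⅑ + O (t(J, O) = O - 1*(-⅑) = O + ⅑ = ⅑ + O)
t((3 - 2)*(-1), 7)*G(5) = (⅑ + 7)*(-3) = (64/9)*(-3) = -64/3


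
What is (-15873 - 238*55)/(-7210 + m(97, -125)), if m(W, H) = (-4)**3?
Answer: 28963/7274 ≈ 3.9817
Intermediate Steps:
m(W, H) = -64
(-15873 - 238*55)/(-7210 + m(97, -125)) = (-15873 - 238*55)/(-7210 - 64) = (-15873 - 13090)/(-7274) = -28963*(-1/7274) = 28963/7274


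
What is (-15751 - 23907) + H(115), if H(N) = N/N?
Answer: -39657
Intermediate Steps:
H(N) = 1
(-15751 - 23907) + H(115) = (-15751 - 23907) + 1 = -39658 + 1 = -39657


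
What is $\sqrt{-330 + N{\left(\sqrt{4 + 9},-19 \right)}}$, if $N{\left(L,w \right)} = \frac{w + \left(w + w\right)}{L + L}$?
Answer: $\frac{\sqrt{-223080 - 1482 \sqrt{13}}}{26} \approx 18.382 i$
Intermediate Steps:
$N{\left(L,w \right)} = \frac{3 w}{2 L}$ ($N{\left(L,w \right)} = \frac{w + 2 w}{2 L} = 3 w \frac{1}{2 L} = \frac{3 w}{2 L}$)
$\sqrt{-330 + N{\left(\sqrt{4 + 9},-19 \right)}} = \sqrt{-330 + \frac{3}{2} \left(-19\right) \frac{1}{\sqrt{4 + 9}}} = \sqrt{-330 + \frac{3}{2} \left(-19\right) \frac{1}{\sqrt{13}}} = \sqrt{-330 + \frac{3}{2} \left(-19\right) \frac{\sqrt{13}}{13}} = \sqrt{-330 - \frac{57 \sqrt{13}}{26}}$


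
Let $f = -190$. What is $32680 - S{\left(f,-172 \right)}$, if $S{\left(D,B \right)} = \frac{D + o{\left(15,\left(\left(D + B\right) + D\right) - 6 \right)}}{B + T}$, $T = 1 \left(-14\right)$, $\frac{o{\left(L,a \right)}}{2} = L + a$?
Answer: $\frac{3038602}{93} \approx 32673.0$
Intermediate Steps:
$o{\left(L,a \right)} = 2 L + 2 a$ ($o{\left(L,a \right)} = 2 \left(L + a\right) = 2 L + 2 a$)
$T = -14$
$S{\left(D,B \right)} = \frac{18 + 2 B + 5 D}{-14 + B}$ ($S{\left(D,B \right)} = \frac{D + \left(2 \cdot 15 + 2 \left(\left(\left(D + B\right) + D\right) - 6\right)\right)}{B - 14} = \frac{D + \left(30 + 2 \left(\left(\left(B + D\right) + D\right) - 6\right)\right)}{-14 + B} = \frac{D + \left(30 + 2 \left(\left(B + 2 D\right) - 6\right)\right)}{-14 + B} = \frac{D + \left(30 + 2 \left(-6 + B + 2 D\right)\right)}{-14 + B} = \frac{D + \left(30 + \left(-12 + 2 B + 4 D\right)\right)}{-14 + B} = \frac{D + \left(18 + 2 B + 4 D\right)}{-14 + B} = \frac{18 + 2 B + 5 D}{-14 + B}$)
$32680 - S{\left(f,-172 \right)} = 32680 - \frac{18 + 2 \left(-172\right) + 5 \left(-190\right)}{-14 - 172} = 32680 - \frac{18 - 344 - 950}{-186} = 32680 - \left(- \frac{1}{186}\right) \left(-1276\right) = 32680 - \frac{638}{93} = \frac{3038602}{93}$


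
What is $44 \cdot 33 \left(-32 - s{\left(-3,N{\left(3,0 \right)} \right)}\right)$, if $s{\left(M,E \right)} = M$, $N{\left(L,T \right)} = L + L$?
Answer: $-42108$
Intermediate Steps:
$N{\left(L,T \right)} = 2 L$
$44 \cdot 33 \left(-32 - s{\left(-3,N{\left(3,0 \right)} \right)}\right) = 44 \cdot 33 \left(-32 - -3\right) = 1452 \left(-32 + 3\right) = 1452 \left(-29\right) = -42108$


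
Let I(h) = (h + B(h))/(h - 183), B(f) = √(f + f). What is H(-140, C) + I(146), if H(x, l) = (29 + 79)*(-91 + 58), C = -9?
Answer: -132014/37 - 2*√73/37 ≈ -3568.4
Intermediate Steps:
B(f) = √2*√f (B(f) = √(2*f) = √2*√f)
H(x, l) = -3564 (H(x, l) = 108*(-33) = -3564)
I(h) = (h + √2*√h)/(-183 + h) (I(h) = (h + √2*√h)/(h - 183) = (h + √2*√h)/(-183 + h))
H(-140, C) + I(146) = -3564 + (146 + √2*√146)/(-183 + 146) = -3564 + (146 + 2*√73)/(-37) = -3564 - (146 + 2*√73)/37 = -3564 + (-146/37 - 2*√73/37) = -132014/37 - 2*√73/37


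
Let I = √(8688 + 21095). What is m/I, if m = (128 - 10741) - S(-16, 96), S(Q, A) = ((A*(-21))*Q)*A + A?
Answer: -3107285*√29783/29783 ≈ -18005.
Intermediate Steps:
S(Q, A) = A - 21*Q*A² (S(Q, A) = ((-21*A)*Q)*A + A = (-21*A*Q)*A + A = -21*Q*A² + A = A - 21*Q*A²)
I = √29783 ≈ 172.58
m = -3107285 (m = (128 - 10741) - 96*(1 - 21*96*(-16)) = -10613 - 96*(1 + 32256) = -10613 - 96*32257 = -10613 - 1*3096672 = -10613 - 3096672 = -3107285)
m/I = -3107285*√29783/29783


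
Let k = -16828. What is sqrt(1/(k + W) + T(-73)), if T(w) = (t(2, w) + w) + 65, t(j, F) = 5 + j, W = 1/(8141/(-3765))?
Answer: I*sqrt(18770255883439502)/137000513 ≈ 1.0*I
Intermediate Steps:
W = -3765/8141 (W = 1/(8141*(-1/3765)) = 1/(-8141/3765) = -3765/8141 ≈ -0.46247)
T(w) = 72 + w (T(w) = ((5 + 2) + w) + 65 = (7 + w) + 65 = 72 + w)
sqrt(1/(k + W) + T(-73)) = sqrt(1/(-16828 - 3765/8141) + (72 - 73)) = sqrt(1/(-137000513/8141) - 1) = sqrt(-8141/137000513 - 1) = sqrt(-137008654/137000513) = I*sqrt(18770255883439502)/137000513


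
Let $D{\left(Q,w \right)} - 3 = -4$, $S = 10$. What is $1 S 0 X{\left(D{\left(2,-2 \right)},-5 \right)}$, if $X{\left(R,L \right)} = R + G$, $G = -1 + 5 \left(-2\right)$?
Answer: $0$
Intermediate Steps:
$D{\left(Q,w \right)} = -1$ ($D{\left(Q,w \right)} = 3 - 4 = -1$)
$G = -11$ ($G = -1 - 10 = -11$)
$X{\left(R,L \right)} = -11 + R$ ($X{\left(R,L \right)} = R - 11 = -11 + R$)
$1 S 0 X{\left(D{\left(2,-2 \right)},-5 \right)} = 1 \cdot 10 \cdot 0 \left(-11 - 1\right) = 10 \cdot 0 \left(-12\right) = 0 \left(-12\right) = 0$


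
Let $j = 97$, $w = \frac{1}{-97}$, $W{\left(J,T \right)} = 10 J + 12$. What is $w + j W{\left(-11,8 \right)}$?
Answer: $- \frac{922083}{97} \approx -9506.0$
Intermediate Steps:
$W{\left(J,T \right)} = 12 + 10 J$
$w = - \frac{1}{97} \approx -0.010309$
$w + j W{\left(-11,8 \right)} = - \frac{1}{97} + 97 \left(12 + 10 \left(-11\right)\right) = - \frac{1}{97} + 97 \left(12 - 110\right) = - \frac{1}{97} + 97 \left(-98\right) = - \frac{1}{97} - 9506 = - \frac{922083}{97}$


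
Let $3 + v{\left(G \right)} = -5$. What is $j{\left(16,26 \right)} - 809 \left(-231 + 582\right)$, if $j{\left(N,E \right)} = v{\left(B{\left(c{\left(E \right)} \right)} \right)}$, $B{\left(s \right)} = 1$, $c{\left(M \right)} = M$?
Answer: $-283967$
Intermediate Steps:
$v{\left(G \right)} = -8$ ($v{\left(G \right)} = -3 - 5 = -8$)
$j{\left(N,E \right)} = -8$
$j{\left(16,26 \right)} - 809 \left(-231 + 582\right) = -8 - 809 \left(-231 + 582\right) = -8 - 283959 = -283967$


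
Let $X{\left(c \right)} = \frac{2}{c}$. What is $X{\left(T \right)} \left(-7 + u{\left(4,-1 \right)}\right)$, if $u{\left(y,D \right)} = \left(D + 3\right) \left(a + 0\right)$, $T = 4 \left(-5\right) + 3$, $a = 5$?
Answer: $- \frac{6}{17} \approx -0.35294$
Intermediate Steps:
$T = -17$ ($T = -20 + 3 = -17$)
$u{\left(y,D \right)} = 15 + 5 D$ ($u{\left(y,D \right)} = \left(D + 3\right) \left(5 + 0\right) = \left(3 + D\right) 5 = 15 + 5 D$)
$X{\left(T \right)} \left(-7 + u{\left(4,-1 \right)}\right) = \frac{2}{-17} \left(-7 + \left(15 + 5 \left(-1\right)\right)\right) = 2 \left(- \frac{1}{17}\right) \left(-7 + \left(15 - 5\right)\right) = - \frac{2 \left(-7 + 10\right)}{17} = \left(- \frac{2}{17}\right) 3 = - \frac{6}{17}$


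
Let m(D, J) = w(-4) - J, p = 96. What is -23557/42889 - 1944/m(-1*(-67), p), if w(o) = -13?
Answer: 80808503/4674901 ≈ 17.286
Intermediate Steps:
m(D, J) = -13 - J
-23557/42889 - 1944/m(-1*(-67), p) = -23557/42889 - 1944/(-13 - 1*96) = -23557*1/42889 - 1944/(-13 - 96) = -23557/42889 - 1944/(-109) = -23557/42889 - 1944*(-1/109) = -23557/42889 + 1944/109 = 80808503/4674901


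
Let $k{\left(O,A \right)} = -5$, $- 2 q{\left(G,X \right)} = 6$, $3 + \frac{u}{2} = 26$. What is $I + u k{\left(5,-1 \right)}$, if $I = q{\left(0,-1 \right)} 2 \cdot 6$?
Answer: $-266$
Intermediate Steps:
$u = 46$ ($u = -6 + 2 \cdot 26 = -6 + 52 = 46$)
$q{\left(G,X \right)} = -3$ ($q{\left(G,X \right)} = \left(- \frac{1}{2}\right) 6 = -3$)
$I = -36$ ($I = \left(-3\right) 2 \cdot 6 = \left(-6\right) 6 = -36$)
$I + u k{\left(5,-1 \right)} = -36 + 46 \left(-5\right) = -36 - 230 = -266$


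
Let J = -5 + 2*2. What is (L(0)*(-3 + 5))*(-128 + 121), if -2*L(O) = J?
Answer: -7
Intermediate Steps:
J = -1 (J = -5 + 4 = -1)
L(O) = ½ (L(O) = -½*(-1) = ½)
(L(0)*(-3 + 5))*(-128 + 121) = ((-3 + 5)/2)*(-128 + 121) = ((½)*2)*(-7) = 1*(-7) = -7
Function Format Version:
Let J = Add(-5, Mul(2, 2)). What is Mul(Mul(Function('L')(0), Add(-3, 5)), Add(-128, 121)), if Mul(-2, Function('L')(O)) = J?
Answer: -7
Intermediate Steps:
J = -1 (J = Add(-5, 4) = -1)
Function('L')(O) = Rational(1, 2) (Function('L')(O) = Mul(Rational(-1, 2), -1) = Rational(1, 2))
Mul(Mul(Function('L')(0), Add(-3, 5)), Add(-128, 121)) = Mul(Mul(Rational(1, 2), Add(-3, 5)), Add(-128, 121)) = Mul(Mul(Rational(1, 2), 2), -7) = Mul(1, -7) = -7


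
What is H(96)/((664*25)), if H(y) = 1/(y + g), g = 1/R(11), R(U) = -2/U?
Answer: 1/1502300 ≈ 6.6565e-7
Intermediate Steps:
g = -11/2 (g = 1/(-2/11) = -11/2 ≈ -5.5000)
H(y) = 1/(-11/2 + y) (H(y) = 1/(y - 11/2) = 1/(-11/2 + y))
H(96)/((664*25)) = (2/(-11 + 2*96))/((664*25)) = (2/(-11 + 192))/16600 = (2/181)*(1/16600) = 1/1502300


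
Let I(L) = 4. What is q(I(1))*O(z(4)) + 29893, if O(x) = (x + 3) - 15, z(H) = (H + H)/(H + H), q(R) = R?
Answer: 29849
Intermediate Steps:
z(H) = 1 (z(H) = (2*H)/((2*H)) = (2*H)*(1/(2*H)) = 1)
O(x) = -12 + x (O(x) = (3 + x) - 15 = -12 + x)
q(I(1))*O(z(4)) + 29893 = 4*(-12 + 1) + 29893 = 4*(-11) + 29893 = -44 + 29893 = 29849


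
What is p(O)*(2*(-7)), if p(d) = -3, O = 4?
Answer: 42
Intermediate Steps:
p(O)*(2*(-7)) = -6*(-7) = -3*(-14) = 42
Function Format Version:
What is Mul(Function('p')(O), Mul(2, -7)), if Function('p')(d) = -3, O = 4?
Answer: 42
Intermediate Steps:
Mul(Function('p')(O), Mul(2, -7)) = Mul(-3, Mul(2, -7)) = Mul(-3, -14) = 42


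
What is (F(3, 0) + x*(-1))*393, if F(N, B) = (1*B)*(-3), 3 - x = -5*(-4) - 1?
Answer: 6288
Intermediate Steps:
x = -16 (x = 3 - (-5*(-4) - 1) = 3 - (20 - 1) = 3 - 1*19 = 3 - 19 = -16)
F(N, B) = -3*B (F(N, B) = B*(-3) = -3*B)
(F(3, 0) + x*(-1))*393 = (-3*0 - 16*(-1))*393 = (0 + 16)*393 = 16*393 = 6288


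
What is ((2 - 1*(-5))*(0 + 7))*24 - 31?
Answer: 1145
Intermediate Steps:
((2 - 1*(-5))*(0 + 7))*24 - 31 = ((2 + 5)*7)*24 - 31 = (7*7)*24 - 31 = 49*24 - 31 = 1176 - 31 = 1145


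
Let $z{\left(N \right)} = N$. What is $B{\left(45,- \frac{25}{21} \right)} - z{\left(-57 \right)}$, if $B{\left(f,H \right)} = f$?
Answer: $102$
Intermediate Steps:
$B{\left(45,- \frac{25}{21} \right)} - z{\left(-57 \right)} = 45 - -57 = 45 + 57 = 102$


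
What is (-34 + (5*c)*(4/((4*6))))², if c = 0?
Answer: 1156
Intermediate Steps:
(-34 + (5*c)*(4/((4*6))))² = (-34 + (5*0)*(4/((4*6))))² = (-34 + 0*(4/24))² = (-34 + 0*(4*(1/24)))² = (-34 + 0*(⅙))² = (-34 + 0)² = (-34)² = 1156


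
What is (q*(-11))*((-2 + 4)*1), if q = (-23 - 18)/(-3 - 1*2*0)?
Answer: -902/3 ≈ -300.67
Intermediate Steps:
q = 41/3 (q = -41/(-3 - 2*0) = -41/(-3 + 0) = -41/(-3) = -41*(-⅓) = 41/3 ≈ 13.667)
(q*(-11))*((-2 + 4)*1) = ((41/3)*(-11))*((-2 + 4)*1) = -902/3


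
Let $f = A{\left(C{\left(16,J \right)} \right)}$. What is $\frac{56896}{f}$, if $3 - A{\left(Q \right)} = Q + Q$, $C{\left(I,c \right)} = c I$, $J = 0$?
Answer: $\frac{56896}{3} \approx 18965.0$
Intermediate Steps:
$C{\left(I,c \right)} = I c$
$A{\left(Q \right)} = 3 - 2 Q$ ($A{\left(Q \right)} = 3 - \left(Q + Q\right) = 3 - 2 Q$)
$f = 3$ ($f = 3 - 2 \cdot 16 \cdot 0 = 3 - 0 = 3 + 0 = 3$)
$\frac{56896}{f} = \frac{56896}{3}$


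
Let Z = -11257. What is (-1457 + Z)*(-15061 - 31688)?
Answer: 594366786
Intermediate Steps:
(-1457 + Z)*(-15061 - 31688) = (-1457 - 11257)*(-15061 - 31688) = -12714*(-46749) = 594366786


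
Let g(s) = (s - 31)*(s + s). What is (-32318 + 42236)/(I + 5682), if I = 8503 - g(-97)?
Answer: -1102/1183 ≈ -0.93153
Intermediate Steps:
g(s) = 2*s*(-31 + s) (g(s) = (-31 + s)*(2*s) = 2*s*(-31 + s))
I = -16329 (I = 8503 - 2*(-97)*(-31 - 97) = 8503 - 2*(-97)*(-128) = 8503 - 1*24832 = 8503 - 24832 = -16329)
(-32318 + 42236)/(I + 5682) = (-32318 + 42236)/(-16329 + 5682) = 9918/(-10647) = 9918*(-1/10647) = -1102/1183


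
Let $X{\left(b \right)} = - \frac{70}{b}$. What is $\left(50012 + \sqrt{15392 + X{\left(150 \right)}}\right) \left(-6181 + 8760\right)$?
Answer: $128980948 + \frac{2579 \sqrt{3463095}}{15} \approx 1.293 \cdot 10^{8}$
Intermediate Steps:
$\left(50012 + \sqrt{15392 + X{\left(150 \right)}}\right) \left(-6181 + 8760\right) = \left(50012 + \sqrt{15392 - \frac{70}{150}}\right) \left(-6181 + 8760\right) = \left(50012 + \sqrt{15392 - \frac{7}{15}}\right) 2579 = \left(50012 + \sqrt{\frac{230873}{15}}\right) 2579 = \left(50012 + \frac{\sqrt{3463095}}{15}\right) 2579 = 128980948 + \frac{2579 \sqrt{3463095}}{15}$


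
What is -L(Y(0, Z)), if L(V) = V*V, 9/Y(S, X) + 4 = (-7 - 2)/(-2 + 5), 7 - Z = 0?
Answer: -81/49 ≈ -1.6531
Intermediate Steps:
Z = 7 (Z = 7 - 1*0 = 7 + 0 = 7)
Y(S, X) = -9/7 (Y(S, X) = 9/(-4 + (-7 - 2)/(-2 + 5)) = 9/(-4 - 9/3) = 9/(-4 - 9*⅓) = 9/(-4 - 3) = 9/(-7) = 9*(-⅐) = -9/7)
L(V) = V²
-L(Y(0, Z)) = -(-9/7)² = -1*81/49 = -81/49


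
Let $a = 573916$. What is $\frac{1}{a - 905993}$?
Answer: $- \frac{1}{332077} \approx -3.0114 \cdot 10^{-6}$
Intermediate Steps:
$\frac{1}{a - 905993} = \frac{1}{573916 - 905993} = \frac{1}{-332077} = - \frac{1}{332077}$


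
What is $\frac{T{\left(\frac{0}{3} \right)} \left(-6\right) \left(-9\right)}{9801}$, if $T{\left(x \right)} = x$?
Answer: $0$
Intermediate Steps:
$\frac{T{\left(\frac{0}{3} \right)} \left(-6\right) \left(-9\right)}{9801} = \frac{\frac{0}{3} \left(-6\right) \left(-9\right)}{9801} = 0 \cdot \frac{1}{3} \left(-6\right) \left(-9\right) \frac{1}{9801} = 0 \left(-6\right) \left(-9\right) \frac{1}{9801} = 0 \left(-9\right) \frac{1}{9801} = 0 \cdot \frac{1}{9801} = 0$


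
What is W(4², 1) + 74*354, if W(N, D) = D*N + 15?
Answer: 26227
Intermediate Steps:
W(N, D) = 15 + D*N
W(4², 1) + 74*354 = (15 + 1*4²) + 74*354 = (15 + 1*16) + 26196 = (15 + 16) + 26196 = 31 + 26196 = 26227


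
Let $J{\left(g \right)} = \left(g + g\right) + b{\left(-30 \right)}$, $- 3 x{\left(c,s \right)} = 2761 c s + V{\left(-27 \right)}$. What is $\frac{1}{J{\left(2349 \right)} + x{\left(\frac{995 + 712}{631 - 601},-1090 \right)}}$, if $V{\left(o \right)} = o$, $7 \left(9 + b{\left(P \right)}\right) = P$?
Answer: $\frac{21}{1198778435} \approx 1.7518 \cdot 10^{-8}$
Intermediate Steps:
$b{\left(P \right)} = -9 + \frac{P}{7}$
$x{\left(c,s \right)} = 9 - \frac{2761 c s}{3}$ ($x{\left(c,s \right)} = - \frac{2761 c s - 27}{3} = - \frac{-27 + 2761 c s}{3} = 9 - \frac{2761 c s}{3}$)
$J{\left(g \right)} = - \frac{93}{7} + 2 g$ ($J{\left(g \right)} = \left(g + g\right) + \left(-9 + \frac{1}{7} \left(-30\right)\right) = 2 g - \frac{93}{7} = - \frac{93}{7} + 2 g$)
$\frac{1}{J{\left(2349 \right)} + x{\left(\frac{995 + 712}{631 - 601},-1090 \right)}} = \frac{1}{\left(- \frac{93}{7} + 2 \cdot 2349\right) - \left(-9 + \frac{2761}{3} \frac{995 + 712}{631 - 601} \left(-1090\right)\right)} = \frac{1}{\left(- \frac{93}{7} + 4698\right) - \left(-9 + \frac{2761}{3} \cdot \frac{1707}{30} \left(-1090\right)\right)} = \frac{1}{\frac{32793}{7} - \left(-9 + \frac{2761}{3} \cdot 1707 \cdot \frac{1}{30} \left(-1090\right)\right)} = \frac{1}{\frac{32793}{7} - \left(-9 + \frac{1571009}{30} \left(-1090\right)\right)} = \frac{1}{\frac{32793}{7} + \left(9 + \frac{171239981}{3}\right)} = \frac{1}{\frac{32793}{7} + \frac{171240008}{3}} = \frac{1}{\frac{1198778435}{21}} = \frac{21}{1198778435}$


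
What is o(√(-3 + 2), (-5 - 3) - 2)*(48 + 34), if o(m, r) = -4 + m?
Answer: -328 + 82*I ≈ -328.0 + 82.0*I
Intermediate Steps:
o(√(-3 + 2), (-5 - 3) - 2)*(48 + 34) = (-4 + √(-3 + 2))*(48 + 34) = (-4 + √(-1))*82 = (-4 + I)*82 = -328 + 82*I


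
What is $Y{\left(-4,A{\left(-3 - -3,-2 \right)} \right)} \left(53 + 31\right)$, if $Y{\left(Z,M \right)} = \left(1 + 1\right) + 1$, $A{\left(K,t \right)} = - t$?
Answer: $252$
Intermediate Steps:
$Y{\left(Z,M \right)} = 3$ ($Y{\left(Z,M \right)} = 2 + 1 = 3$)
$Y{\left(-4,A{\left(-3 - -3,-2 \right)} \right)} \left(53 + 31\right) = 3 \left(53 + 31\right) = 3 \cdot 84 = 252$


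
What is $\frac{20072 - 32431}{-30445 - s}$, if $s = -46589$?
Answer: $- \frac{12359}{16144} \approx -0.76555$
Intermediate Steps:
$\frac{20072 - 32431}{-30445 - s} = \frac{20072 - 32431}{-30445 - -46589} = - \frac{12359}{-30445 + 46589} = - \frac{12359}{16144}$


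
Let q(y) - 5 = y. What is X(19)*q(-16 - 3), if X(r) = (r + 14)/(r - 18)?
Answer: -462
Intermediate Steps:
q(y) = 5 + y
X(r) = (14 + r)/(-18 + r)
X(19)*q(-16 - 3) = ((14 + 19)/(-18 + 19))*(5 + (-16 - 3)) = (33/1)*(5 - 19) = (1*33)*(-14) = 33*(-14) = -462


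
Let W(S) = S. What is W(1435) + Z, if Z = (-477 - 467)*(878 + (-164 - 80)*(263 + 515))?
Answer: 178374011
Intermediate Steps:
Z = 178372576 (Z = -944*(878 - 244*778) = -944*(878 - 189832) = -944*(-188954) = 178372576)
W(1435) + Z = 1435 + 178372576 = 178374011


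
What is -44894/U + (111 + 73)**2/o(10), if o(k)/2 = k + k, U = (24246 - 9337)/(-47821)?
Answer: 635145574/4385 ≈ 1.4485e+5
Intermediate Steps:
U = -877/2813 (U = 14909*(-1/47821) = -877/2813 ≈ -0.31177)
o(k) = 4*k (o(k) = 2*(k + k) = 2*(2*k) = 4*k)
-44894/U + (111 + 73)**2/o(10) = -44894/(-877/2813) + (111 + 73)**2/((4*10)) = -44894*(-2813/877) + 184**2/40 = 126286822/877 + 33856*(1/40) = 126286822/877 + 4232/5 = 635145574/4385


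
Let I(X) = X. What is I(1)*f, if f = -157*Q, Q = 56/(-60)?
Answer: 2198/15 ≈ 146.53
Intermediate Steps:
Q = -14/15 (Q = 56*(-1/60) = -14/15 ≈ -0.93333)
f = 2198/15 (f = -157*(-14/15) = 2198/15 ≈ 146.53)
I(1)*f = 1*(2198/15) = 2198/15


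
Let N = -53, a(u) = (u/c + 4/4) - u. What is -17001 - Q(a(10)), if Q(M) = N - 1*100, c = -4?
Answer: -16848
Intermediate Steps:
a(u) = 1 - 5*u/4 (a(u) = (u/(-4) + 4/4) - u = (u*(-¼) + 4*(¼)) - u = (-u/4 + 1) - u = (1 - u/4) - u = 1 - 5*u/4)
Q(M) = -153 (Q(M) = -53 - 1*100 = -53 - 100 = -153)
-17001 - Q(a(10)) = -17001 - 1*(-153) = -17001 + 153 = -16848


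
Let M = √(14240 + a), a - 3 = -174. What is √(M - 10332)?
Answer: √(-10332 + √14069) ≈ 101.06*I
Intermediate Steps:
a = -171 (a = 3 - 174 = -171)
M = √14069 (M = √(14240 - 171) = √14069 ≈ 118.61)
√(M - 10332) = √(√14069 - 10332) = √(-10332 + √14069)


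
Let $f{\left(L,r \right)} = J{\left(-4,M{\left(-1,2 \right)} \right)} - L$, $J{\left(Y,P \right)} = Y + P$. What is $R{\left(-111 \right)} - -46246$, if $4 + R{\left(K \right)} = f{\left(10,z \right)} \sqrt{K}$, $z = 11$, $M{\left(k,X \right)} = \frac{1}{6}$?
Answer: $46242 - \frac{83 i \sqrt{111}}{6} \approx 46242.0 - 145.74 i$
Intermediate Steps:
$M{\left(k,X \right)} = \frac{1}{6}$
$J{\left(Y,P \right)} = P + Y$
$f{\left(L,r \right)} = - \frac{23}{6} - L$ ($f{\left(L,r \right)} = \left(\frac{1}{6} - 4\right) - L = - \frac{23}{6} - L$)
$R{\left(K \right)} = -4 - \frac{83 \sqrt{K}}{6}$ ($R{\left(K \right)} = -4 + \left(- \frac{23}{6} - 10\right) \sqrt{K} = -4 - \frac{83 \sqrt{K}}{6}$)
$R{\left(-111 \right)} - -46246 = \left(-4 - \frac{83 \sqrt{-111}}{6}\right) - -46246 = \left(-4 - \frac{83 i \sqrt{111}}{6}\right) + 46246 = 46242 - \frac{83 i \sqrt{111}}{6}$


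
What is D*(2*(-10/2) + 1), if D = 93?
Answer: -837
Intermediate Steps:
D*(2*(-10/2) + 1) = 93*(2*(-10/2) + 1) = 93*(2*(-10*1/2) + 1) = 93*(2*(-5) + 1) = 93*(-10 + 1) = 93*(-9) = -837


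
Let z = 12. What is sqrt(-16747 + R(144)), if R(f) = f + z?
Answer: I*sqrt(16591) ≈ 128.81*I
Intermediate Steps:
R(f) = 12 + f (R(f) = f + 12 = 12 + f)
sqrt(-16747 + R(144)) = sqrt(-16747 + (12 + 144)) = sqrt(-16747 + 156) = sqrt(-16591) = I*sqrt(16591)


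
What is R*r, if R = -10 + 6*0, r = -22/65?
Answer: 44/13 ≈ 3.3846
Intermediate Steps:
r = -22/65 (r = -22*1/65 = -22/65 ≈ -0.33846)
R = -10 (R = -10 + 0 = -10)
R*r = -10*(-22/65) = 44/13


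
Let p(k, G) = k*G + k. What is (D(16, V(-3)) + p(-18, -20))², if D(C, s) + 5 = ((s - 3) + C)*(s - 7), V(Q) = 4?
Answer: 81796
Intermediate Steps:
p(k, G) = k + G*k (p(k, G) = G*k + k = k + G*k)
D(C, s) = -5 + (-7 + s)*(-3 + C + s) (D(C, s) = -5 + ((s - 3) + C)*(s - 7) = -5 + ((-3 + s) + C)*(-7 + s) = -5 + (-3 + C + s)*(-7 + s) = -5 + (-7 + s)*(-3 + C + s))
(D(16, V(-3)) + p(-18, -20))² = ((16 + 4² - 10*4 - 7*16 + 16*4) - 18*(1 - 20))² = ((16 + 16 - 40 - 112 + 64) - 18*(-19))² = (-56 + 342)² = 286² = 81796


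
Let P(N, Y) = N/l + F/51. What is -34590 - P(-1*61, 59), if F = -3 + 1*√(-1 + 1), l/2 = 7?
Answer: -8231369/238 ≈ -34586.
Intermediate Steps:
l = 14 (l = 2*7 = 14)
F = -3 (F = -3 + 1*√0 = -3 + 1*0 = -3 + 0 = -3)
P(N, Y) = -1/17 + N/14 (P(N, Y) = N/14 - 3/51 = N*(1/14) - 3*1/51 = N/14 - 1/17 = -1/17 + N/14)
-34590 - P(-1*61, 59) = -34590 - (-1/17 + (-1*61)/14) = -34590 - (-1/17 + (1/14)*(-61)) = -34590 - (-1/17 - 61/14) = -34590 - 1*(-1051/238) = -34590 + 1051/238 = -8231369/238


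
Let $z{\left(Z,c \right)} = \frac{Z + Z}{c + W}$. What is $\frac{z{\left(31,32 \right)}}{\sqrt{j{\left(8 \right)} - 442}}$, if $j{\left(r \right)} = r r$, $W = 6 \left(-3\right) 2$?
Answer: $\frac{31 i \sqrt{42}}{252} \approx 0.79723 i$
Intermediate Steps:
$W = -36$ ($W = \left(-18\right) 2 = -36$)
$j{\left(r \right)} = r^{2}$
$z{\left(Z,c \right)} = \frac{2 Z}{-36 + c}$ ($z{\left(Z,c \right)} = \frac{Z + Z}{c - 36} = \frac{2 Z}{-36 + c}$)
$\frac{z{\left(31,32 \right)}}{\sqrt{j{\left(8 \right)} - 442}} = \frac{2 \cdot 31 \frac{1}{-36 + 32}}{\sqrt{8^{2} - 442}} = \frac{2 \cdot 31 \frac{1}{-4}}{\sqrt{64 - 442}} = \frac{2 \cdot 31 \left(- \frac{1}{4}\right)}{\sqrt{-378}} = - \frac{31}{2 \cdot 3 i \sqrt{42}} = - \frac{31 \left(- \frac{i \sqrt{42}}{126}\right)}{2} = \frac{31 i \sqrt{42}}{252}$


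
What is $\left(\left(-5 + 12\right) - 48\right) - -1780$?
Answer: $1739$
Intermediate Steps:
$\left(\left(-5 + 12\right) - 48\right) - -1780 = \left(7 - 48\right) + 1780 = -41 + 1780 = 1739$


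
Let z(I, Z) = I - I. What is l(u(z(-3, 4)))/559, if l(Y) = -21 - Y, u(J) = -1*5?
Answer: -16/559 ≈ -0.028623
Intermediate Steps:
z(I, Z) = 0
u(J) = -5
l(u(z(-3, 4)))/559 = (-21 - 1*(-5))/559 = (-21 + 5)*(1/559) = -16*1/559 = -16/559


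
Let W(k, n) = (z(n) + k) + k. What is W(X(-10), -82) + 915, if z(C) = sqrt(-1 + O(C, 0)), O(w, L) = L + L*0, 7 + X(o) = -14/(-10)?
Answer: 4519/5 + I ≈ 903.8 + 1.0*I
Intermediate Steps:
X(o) = -28/5 (X(o) = -7 - 14/(-10) = -7 - 14*(-1/10) = -7 + 7/5 = -28/5)
O(w, L) = L (O(w, L) = L + 0 = L)
z(C) = I (z(C) = sqrt(-1 + 0) = sqrt(-1) = I)
W(k, n) = I + 2*k (W(k, n) = (I + k) + k = I + 2*k)
W(X(-10), -82) + 915 = (I + 2*(-28/5)) + 915 = (I - 56/5) + 915 = (-56/5 + I) + 915 = 4519/5 + I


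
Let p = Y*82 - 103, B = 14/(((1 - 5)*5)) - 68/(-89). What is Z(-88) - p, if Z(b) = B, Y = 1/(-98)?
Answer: 4531113/43610 ≈ 103.90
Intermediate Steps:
Y = -1/98 ≈ -0.010204
B = 57/890 (B = 14/((-4*5)) - 68*(-1/89) = 14/(-20) + 68/89 = 14*(-1/20) + 68/89 = -7/10 + 68/89 = 57/890 ≈ 0.064045)
Z(b) = 57/890
p = -5088/49 (p = -1/98*82 - 103 = -41/49 - 103 = -5088/49 ≈ -103.84)
Z(-88) - p = 57/890 - 1*(-5088/49) = 57/890 + 5088/49 = 4531113/43610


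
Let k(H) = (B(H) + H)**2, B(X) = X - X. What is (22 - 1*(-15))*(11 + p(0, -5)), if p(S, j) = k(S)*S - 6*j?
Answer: 1517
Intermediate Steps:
B(X) = 0
k(H) = H**2 (k(H) = (0 + H)**2 = H**2)
p(S, j) = S**3 - 6*j (p(S, j) = S**2*S - 6*j = S**3 - 6*j)
(22 - 1*(-15))*(11 + p(0, -5)) = (22 - 1*(-15))*(11 + (0**3 - 6*(-5))) = (22 + 15)*(11 + (0 + 30)) = 37*(11 + 30) = 37*41 = 1517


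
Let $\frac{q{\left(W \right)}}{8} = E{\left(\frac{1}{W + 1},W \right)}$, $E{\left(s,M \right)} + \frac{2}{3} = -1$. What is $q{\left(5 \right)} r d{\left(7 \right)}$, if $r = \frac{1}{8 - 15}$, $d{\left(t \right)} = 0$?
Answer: $0$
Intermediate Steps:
$E{\left(s,M \right)} = - \frac{5}{3}$ ($E{\left(s,M \right)} = - \frac{2}{3} - 1 = - \frac{5}{3}$)
$q{\left(W \right)} = - \frac{40}{3}$ ($q{\left(W \right)} = 8 \left(- \frac{5}{3}\right) = - \frac{40}{3}$)
$r = - \frac{1}{7}$ ($r = \frac{1}{-7} = - \frac{1}{7} \approx -0.14286$)
$q{\left(5 \right)} r d{\left(7 \right)} = \left(- \frac{40}{3}\right) \left(- \frac{1}{7}\right) 0 = \frac{40}{21} \cdot 0 = 0$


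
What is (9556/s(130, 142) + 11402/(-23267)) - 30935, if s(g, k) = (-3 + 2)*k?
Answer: -51215269063/1651957 ≈ -31003.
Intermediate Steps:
s(g, k) = -k
(9556/s(130, 142) + 11402/(-23267)) - 30935 = (9556/((-1*142)) + 11402/(-23267)) - 30935 = (9556/(-142) + 11402*(-1/23267)) - 30935 = (9556*(-1/142) - 11402/23267) - 30935 = (-4778/71 - 11402/23267) - 30935 = -111979268/1651957 - 30935 = -51215269063/1651957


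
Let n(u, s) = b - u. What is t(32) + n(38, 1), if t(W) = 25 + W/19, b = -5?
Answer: -310/19 ≈ -16.316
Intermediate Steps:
t(W) = 25 + W/19 (t(W) = 25 + W*(1/19) = 25 + W/19)
n(u, s) = -5 - u
t(32) + n(38, 1) = (25 + (1/19)*32) + (-5 - 1*38) = (25 + 32/19) + (-5 - 38) = 507/19 - 43 = -310/19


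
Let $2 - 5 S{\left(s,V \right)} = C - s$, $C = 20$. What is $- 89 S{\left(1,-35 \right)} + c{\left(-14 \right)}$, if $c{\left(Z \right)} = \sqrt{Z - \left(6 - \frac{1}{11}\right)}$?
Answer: $\frac{1513}{5} + \frac{i \sqrt{2409}}{11} \approx 302.6 + 4.462 i$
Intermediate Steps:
$S{\left(s,V \right)} = - \frac{18}{5} + \frac{s}{5}$ ($S{\left(s,V \right)} = \frac{2}{5} - \frac{20 - s}{5} = \frac{2}{5} + \left(-4 + \frac{s}{5}\right) = - \frac{18}{5} + \frac{s}{5}$)
$c{\left(Z \right)} = \sqrt{- \frac{65}{11} + Z}$ ($c{\left(Z \right)} = \sqrt{Z + \left(\frac{1}{11} - 6\right)} = \sqrt{Z - \frac{65}{11}} = \sqrt{- \frac{65}{11} + Z}$)
$- 89 S{\left(1,-35 \right)} + c{\left(-14 \right)} = - 89 \left(- \frac{18}{5} + \frac{1}{5} \cdot 1\right) + \frac{\sqrt{-715 + 121 \left(-14\right)}}{11} = - 89 \left(- \frac{18}{5} + \frac{1}{5}\right) + \frac{\sqrt{-715 - 1694}}{11} = \left(-89\right) \left(- \frac{17}{5}\right) + \frac{\sqrt{-2409}}{11} = \frac{1513}{5} + \frac{i \sqrt{2409}}{11}$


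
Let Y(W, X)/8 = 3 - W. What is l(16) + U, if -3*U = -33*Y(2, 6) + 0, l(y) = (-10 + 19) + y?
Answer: 113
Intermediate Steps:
Y(W, X) = 24 - 8*W (Y(W, X) = 8*(3 - W) = 24 - 8*W)
l(y) = 9 + y
U = 88 (U = -(-33*(24 - 8*2) + 0)/3 = -(-33*(24 - 16) + 0)/3 = -(-33*8 + 0)/3 = -(-264 + 0)/3 = -⅓*(-264) = 88)
l(16) + U = (9 + 16) + 88 = 25 + 88 = 113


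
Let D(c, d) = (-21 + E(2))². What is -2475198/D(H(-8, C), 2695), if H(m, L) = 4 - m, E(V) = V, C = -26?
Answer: -2475198/361 ≈ -6856.5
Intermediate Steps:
D(c, d) = 361 (D(c, d) = (-21 + 2)² = (-19)² = 361)
-2475198/D(H(-8, C), 2695) = -2475198/361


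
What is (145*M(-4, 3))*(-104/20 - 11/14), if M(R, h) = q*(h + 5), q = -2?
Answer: 97208/7 ≈ 13887.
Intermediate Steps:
M(R, h) = -10 - 2*h (M(R, h) = -2*(h + 5) = -2*(5 + h) = -10 - 2*h)
(145*M(-4, 3))*(-104/20 - 11/14) = (145*(-10 - 2*3))*(-104/20 - 11/14) = (145*(-10 - 6))*(-104*1/20 - 11*1/14) = (145*(-16))*(-26/5 - 11/14) = -2320*(-419/70) = 97208/7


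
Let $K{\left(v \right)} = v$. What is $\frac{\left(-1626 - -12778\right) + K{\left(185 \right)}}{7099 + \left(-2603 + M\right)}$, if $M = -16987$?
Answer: $- \frac{11337}{12491} \approx -0.90761$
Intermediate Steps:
$\frac{\left(-1626 - -12778\right) + K{\left(185 \right)}}{7099 + \left(-2603 + M\right)} = \frac{\left(-1626 - -12778\right) + 185}{7099 - 19590} = \frac{\left(-1626 + 12778\right) + 185}{7099 - 19590} = \frac{11152 + 185}{-12491} = 11337 \left(- \frac{1}{12491}\right) = - \frac{11337}{12491}$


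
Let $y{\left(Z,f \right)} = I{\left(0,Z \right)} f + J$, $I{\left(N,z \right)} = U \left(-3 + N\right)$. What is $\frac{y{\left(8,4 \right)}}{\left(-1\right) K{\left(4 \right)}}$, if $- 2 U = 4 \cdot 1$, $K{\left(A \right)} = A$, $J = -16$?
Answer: $-2$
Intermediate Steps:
$U = -2$ ($U = - \frac{4 \cdot 1}{2} = \left(- \frac{1}{2}\right) 4 = -2$)
$I{\left(N,z \right)} = 6 - 2 N$ ($I{\left(N,z \right)} = - 2 \left(-3 + N\right) = 6 - 2 N$)
$y{\left(Z,f \right)} = -16 + 6 f$ ($y{\left(Z,f \right)} = \left(6 - 0\right) f - 16 = \left(6 + 0\right) f - 16 = 6 f - 16 = -16 + 6 f$)
$\frac{y{\left(8,4 \right)}}{\left(-1\right) K{\left(4 \right)}} = \frac{-16 + 6 \cdot 4}{\left(-1\right) 4} = \frac{-16 + 24}{-4} = 8 \left(- \frac{1}{4}\right) = -2$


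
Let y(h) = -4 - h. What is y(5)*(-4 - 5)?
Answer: 81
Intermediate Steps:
y(5)*(-4 - 5) = (-4 - 1*5)*(-4 - 5) = (-4 - 5)*(-9) = -9*(-9) = 81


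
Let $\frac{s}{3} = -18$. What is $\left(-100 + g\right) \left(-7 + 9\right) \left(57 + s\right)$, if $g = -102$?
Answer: $-1212$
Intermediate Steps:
$s = -54$ ($s = 3 \left(-18\right) = -54$)
$\left(-100 + g\right) \left(-7 + 9\right) \left(57 + s\right) = \left(-100 - 102\right) \left(-7 + 9\right) \left(57 - 54\right) = - 202 \cdot 2 \cdot 3 = \left(-202\right) 6 = -1212$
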